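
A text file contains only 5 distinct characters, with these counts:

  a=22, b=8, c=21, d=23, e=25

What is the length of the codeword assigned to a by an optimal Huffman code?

Repeatedly merge the two smallest:
b(8) + c(21) → 29
a(22) + d(23) → 45
e(25) + 29 → 54
45 + 54 → 99
a's leaf is at depth 2, giving a 2-bit codeword.

2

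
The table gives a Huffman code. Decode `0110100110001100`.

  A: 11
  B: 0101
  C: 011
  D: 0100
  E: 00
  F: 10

Read left to right; each codeword is recognised as soon as it completes (prefix code):
  011→C | 0100→D | 11→A | 00→E | 011→C | 00→E
Decoded message: CDAECE

CDAECE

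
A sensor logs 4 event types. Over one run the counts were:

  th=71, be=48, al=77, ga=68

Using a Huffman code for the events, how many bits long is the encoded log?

528

Build the Huffman tree bottom-up:
combine be(48), ga(68) → 116
combine th(71), al(77) → 148
combine 116, 148 → 264
Each symbol's bit-cost is frequency × depth; summing gives 528 bits (equivalently 116 + 148 + 264).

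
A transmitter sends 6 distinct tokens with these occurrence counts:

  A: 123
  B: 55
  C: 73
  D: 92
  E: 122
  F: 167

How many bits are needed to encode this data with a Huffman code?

1606

Merge the two smallest weights repeatedly:
merge B(55) and C(73): 128
merge D(92) and E(122): 214
merge A(123) and 128: 251
merge F(167) and 214: 381
merge 251 and 381: 632
The encoded length is the sum of every internal node's weight: 128 + 214 + 251 + 381 + 632 = 1606 bits.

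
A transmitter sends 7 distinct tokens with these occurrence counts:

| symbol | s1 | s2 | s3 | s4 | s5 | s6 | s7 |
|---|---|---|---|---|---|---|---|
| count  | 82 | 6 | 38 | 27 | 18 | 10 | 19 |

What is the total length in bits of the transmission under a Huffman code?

486

Merge the two smallest weights repeatedly:
combine s2(6), s6(10) → 16
combine 16, s5(18) → 34
combine s7(19), s4(27) → 46
combine 34, s3(38) → 72
combine 46, 72 → 118
combine s1(82), 118 → 200
Each symbol's bit-cost is frequency × depth; summing gives 486 bits (equivalently 16 + 34 + 46 + 72 + 118 + 200).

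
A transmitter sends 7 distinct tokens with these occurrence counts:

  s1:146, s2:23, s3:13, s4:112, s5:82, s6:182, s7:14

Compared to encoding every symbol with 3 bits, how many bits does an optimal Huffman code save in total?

363

Fixed-length: 3 bits × 572 symbols = 1716 bits.
Huffman merges:
s3(13) + s7(14) → 27
s2(23) + 27 → 50
50 + s5(82) → 132
s4(112) + 132 → 244
s1(146) + s6(182) → 328
244 + 328 → 572
Huffman total = 27 + 50 + 132 + 244 + 328 + 572 = 1353 bits.
Saving = 1716 − 1353 = 363 bits.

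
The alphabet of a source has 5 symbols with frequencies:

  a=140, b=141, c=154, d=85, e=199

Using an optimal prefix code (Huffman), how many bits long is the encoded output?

Merge the two smallest weights repeatedly:
combine d(85), a(140) → 225
combine b(141), c(154) → 295
combine e(199), 225 → 424
combine 295, 424 → 719
The encoded length is the sum of every internal node's weight: 225 + 295 + 424 + 719 = 1663 bits.

1663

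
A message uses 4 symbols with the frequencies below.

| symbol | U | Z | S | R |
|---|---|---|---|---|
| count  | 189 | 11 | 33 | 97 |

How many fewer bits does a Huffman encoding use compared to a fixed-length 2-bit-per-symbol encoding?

145

Fixed-length: 2 bits × 330 symbols = 660 bits.
Huffman merges:
merge Z(11) and S(33): 44
merge 44 and R(97): 141
merge 141 and U(189): 330
Huffman total = 44 + 141 + 330 = 515 bits.
Saving = 660 − 515 = 145 bits.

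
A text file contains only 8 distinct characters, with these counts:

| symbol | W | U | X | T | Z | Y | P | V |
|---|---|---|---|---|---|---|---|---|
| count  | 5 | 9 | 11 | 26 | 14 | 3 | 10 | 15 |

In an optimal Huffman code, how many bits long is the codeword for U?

3

Huffman merges, smallest pair first:
Y(3) + W(5) → 8
8 + U(9) → 17
P(10) + X(11) → 21
Z(14) + V(15) → 29
17 + 21 → 38
T(26) + 29 → 55
38 + 55 → 93
The subtree containing U is merged 3 times, so code length = 3.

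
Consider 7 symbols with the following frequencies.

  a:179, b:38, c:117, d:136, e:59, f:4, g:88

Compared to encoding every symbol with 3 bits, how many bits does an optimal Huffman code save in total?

289

Fixed-length: 3 bits × 621 symbols = 1863 bits.
Huffman merges:
merge f(4) and b(38): 42
merge 42 and e(59): 101
merge g(88) and 101: 189
merge c(117) and d(136): 253
merge a(179) and 189: 368
merge 253 and 368: 621
Huffman total = 42 + 101 + 189 + 253 + 368 + 621 = 1574 bits.
Saving = 1863 − 1574 = 289 bits.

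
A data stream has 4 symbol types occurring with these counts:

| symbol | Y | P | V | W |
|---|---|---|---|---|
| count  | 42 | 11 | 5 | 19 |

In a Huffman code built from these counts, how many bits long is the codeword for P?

3

Build the tree from the bottom:
V(5) + P(11) → 16
16 + W(19) → 35
35 + Y(42) → 77
P sits 3 levels below the root, so its codeword is 3 bits.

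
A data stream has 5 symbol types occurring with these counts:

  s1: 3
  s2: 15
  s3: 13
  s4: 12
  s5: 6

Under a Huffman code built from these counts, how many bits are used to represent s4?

Huffman merges, smallest pair first:
merge s1(3) and s5(6): 9
merge 9 and s4(12): 21
merge s3(13) and s2(15): 28
merge 21 and 28: 49
The subtree containing s4 is merged 2 times, so code length = 2.

2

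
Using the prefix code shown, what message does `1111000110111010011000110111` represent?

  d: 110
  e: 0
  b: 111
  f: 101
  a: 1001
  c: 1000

bcdbeacdb

Read left to right; each codeword is recognised as soon as it completes (prefix code):
  111→b | 1000→c | 110→d | 111→b | 0→e | 1001→a | 1000→c | 110→d | 111→b
Decoded message: bcdbeacdb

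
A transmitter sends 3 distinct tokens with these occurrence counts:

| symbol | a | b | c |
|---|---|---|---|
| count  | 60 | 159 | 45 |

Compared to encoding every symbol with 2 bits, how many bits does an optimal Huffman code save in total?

Fixed-length: 2 bits × 264 symbols = 528 bits.
Huffman merges:
c(45) + a(60) → 105
105 + b(159) → 264
Huffman total = 105 + 264 = 369 bits.
Saving = 528 − 369 = 159 bits.

159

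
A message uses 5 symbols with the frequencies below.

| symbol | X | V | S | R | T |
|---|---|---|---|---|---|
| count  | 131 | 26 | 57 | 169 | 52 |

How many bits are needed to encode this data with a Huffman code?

Merge the two smallest weights repeatedly:
V(26) + T(52) → 78
S(57) + 78 → 135
X(131) + 135 → 266
R(169) + 266 → 435
Total encoded bits = sum of merged weights = 78 + 135 + 266 + 435 = 914.

914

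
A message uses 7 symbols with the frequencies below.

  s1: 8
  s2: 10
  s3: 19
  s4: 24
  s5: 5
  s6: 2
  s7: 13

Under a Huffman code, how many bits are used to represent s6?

4

Repeatedly merge the two smallest:
combine s6(2), s5(5) → 7
combine 7, s1(8) → 15
combine s2(10), s7(13) → 23
combine 15, s3(19) → 34
combine 23, s4(24) → 47
combine 34, 47 → 81
The subtree containing s6 is merged 4 times, so code length = 4.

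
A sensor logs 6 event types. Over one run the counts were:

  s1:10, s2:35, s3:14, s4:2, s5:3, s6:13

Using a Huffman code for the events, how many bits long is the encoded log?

166

Build the Huffman tree bottom-up:
combine s4(2), s5(3) → 5
combine 5, s1(10) → 15
combine s6(13), s3(14) → 27
combine 15, 27 → 42
combine s2(35), 42 → 77
The encoded length is the sum of every internal node's weight: 5 + 15 + 27 + 42 + 77 = 166 bits.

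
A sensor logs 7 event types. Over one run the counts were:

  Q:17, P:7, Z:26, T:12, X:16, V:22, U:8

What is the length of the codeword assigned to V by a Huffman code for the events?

2

Repeatedly merge the two smallest:
combine P(7), U(8) → 15
combine T(12), 15 → 27
combine X(16), Q(17) → 33
combine V(22), Z(26) → 48
combine 27, 33 → 60
combine 48, 60 → 108
V sits 2 levels below the root, so its codeword is 2 bits.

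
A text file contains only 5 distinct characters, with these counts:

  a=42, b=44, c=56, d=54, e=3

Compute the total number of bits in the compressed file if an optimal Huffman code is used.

443

Greedily combine the two least-frequent nodes:
combine e(3), a(42) → 45
combine b(44), 45 → 89
combine d(54), c(56) → 110
combine 89, 110 → 199
Total encoded bits = sum of merged weights = 45 + 89 + 110 + 199 = 443.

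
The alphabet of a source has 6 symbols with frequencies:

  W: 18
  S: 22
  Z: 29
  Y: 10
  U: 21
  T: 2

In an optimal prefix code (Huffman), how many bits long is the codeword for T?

Build the tree from the bottom:
combine T(2), Y(10) → 12
combine 12, W(18) → 30
combine U(21), S(22) → 43
combine Z(29), 30 → 59
combine 43, 59 → 102
T sits 4 levels below the root, so its codeword is 4 bits.

4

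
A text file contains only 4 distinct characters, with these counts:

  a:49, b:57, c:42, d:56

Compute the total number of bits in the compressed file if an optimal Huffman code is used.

Greedily combine the two least-frequent nodes:
merge c(42) and a(49): 91
merge d(56) and b(57): 113
merge 91 and 113: 204
Each symbol's bit-cost is frequency × depth; summing gives 408 bits (equivalently 91 + 113 + 204).

408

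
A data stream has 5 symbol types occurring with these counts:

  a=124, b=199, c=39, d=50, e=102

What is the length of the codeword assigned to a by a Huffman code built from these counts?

2

Huffman merges, smallest pair first:
merge c(39) and d(50): 89
merge 89 and e(102): 191
merge a(124) and 191: 315
merge b(199) and 315: 514
The subtree containing a is merged 2 times, so code length = 2.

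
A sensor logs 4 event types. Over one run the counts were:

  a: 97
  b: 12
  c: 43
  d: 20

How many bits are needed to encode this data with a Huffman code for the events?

Merge the two smallest weights repeatedly:
combine b(12), d(20) → 32
combine 32, c(43) → 75
combine 75, a(97) → 172
Total encoded bits = sum of merged weights = 32 + 75 + 172 = 279.

279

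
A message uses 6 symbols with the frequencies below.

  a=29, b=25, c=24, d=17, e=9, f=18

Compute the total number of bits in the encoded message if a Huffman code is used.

312

Greedily combine the two least-frequent nodes:
combine e(9), d(17) → 26
combine f(18), c(24) → 42
combine b(25), 26 → 51
combine a(29), 42 → 71
combine 51, 71 → 122
Each symbol's bit-cost is frequency × depth; summing gives 312 bits (equivalently 26 + 42 + 51 + 71 + 122).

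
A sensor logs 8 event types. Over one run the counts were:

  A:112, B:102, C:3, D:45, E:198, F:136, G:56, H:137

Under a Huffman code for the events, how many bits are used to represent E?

Huffman merges, smallest pair first:
combine C(3), D(45) → 48
combine 48, G(56) → 104
combine B(102), 104 → 206
combine A(112), F(136) → 248
combine H(137), E(198) → 335
combine 206, 248 → 454
combine 335, 454 → 789
E sits 2 levels below the root, so its codeword is 2 bits.

2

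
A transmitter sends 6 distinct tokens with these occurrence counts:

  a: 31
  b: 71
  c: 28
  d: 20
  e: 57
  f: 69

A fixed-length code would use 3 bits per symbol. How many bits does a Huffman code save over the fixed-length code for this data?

149

Fixed-length: 3 bits × 276 symbols = 828 bits.
Huffman merges:
merge d(20) and c(28): 48
merge a(31) and 48: 79
merge e(57) and f(69): 126
merge b(71) and 79: 150
merge 126 and 150: 276
Huffman total = 48 + 79 + 126 + 150 + 276 = 679 bits.
Saving = 828 − 679 = 149 bits.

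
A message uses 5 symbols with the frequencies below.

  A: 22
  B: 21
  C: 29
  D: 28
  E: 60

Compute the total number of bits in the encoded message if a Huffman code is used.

360

Build the Huffman tree bottom-up:
combine B(21), A(22) → 43
combine D(28), C(29) → 57
combine 43, 57 → 100
combine E(60), 100 → 160
Each symbol's bit-cost is frequency × depth; summing gives 360 bits (equivalently 43 + 57 + 100 + 160).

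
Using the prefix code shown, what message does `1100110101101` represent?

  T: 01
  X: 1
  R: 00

XXRXXTTXT

Read left to right; each codeword is recognised as soon as it completes (prefix code):
  1→X | 1→X | 00→R | 1→X | 1→X | 01→T | 01→T | 1→X | 01→T
Decoded message: XXRXXTTXT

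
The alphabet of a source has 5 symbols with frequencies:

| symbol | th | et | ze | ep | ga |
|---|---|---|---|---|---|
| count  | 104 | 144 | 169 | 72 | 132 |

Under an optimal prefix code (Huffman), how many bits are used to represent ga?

Repeatedly merge the two smallest:
merge ep(72) and th(104): 176
merge ga(132) and et(144): 276
merge ze(169) and 176: 345
merge 276 and 345: 621
ga's leaf is at depth 2, giving a 2-bit codeword.

2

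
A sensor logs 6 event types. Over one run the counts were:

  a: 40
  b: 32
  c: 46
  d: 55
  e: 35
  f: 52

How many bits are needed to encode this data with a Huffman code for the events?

673

Greedily combine the two least-frequent nodes:
merge b(32) and e(35): 67
merge a(40) and c(46): 86
merge f(52) and d(55): 107
merge 67 and 86: 153
merge 107 and 153: 260
The encoded length is the sum of every internal node's weight: 67 + 86 + 107 + 153 + 260 = 673 bits.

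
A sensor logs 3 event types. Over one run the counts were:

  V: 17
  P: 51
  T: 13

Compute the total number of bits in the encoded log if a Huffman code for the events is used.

Merge the two smallest weights repeatedly:
combine T(13), V(17) → 30
combine 30, P(51) → 81
Total encoded bits = sum of merged weights = 30 + 81 = 111.

111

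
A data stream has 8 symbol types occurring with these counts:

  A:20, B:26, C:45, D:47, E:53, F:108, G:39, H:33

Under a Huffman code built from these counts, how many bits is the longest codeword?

4

Merge the two lowest-weight nodes at each step:
merge A(20) and B(26): 46
merge H(33) and G(39): 72
merge C(45) and 46: 91
merge D(47) and E(53): 100
merge 72 and 91: 163
merge 100 and F(108): 208
merge 163 and 208: 371
The rarest symbols sit at the bottom; the longest codeword is 4 bits.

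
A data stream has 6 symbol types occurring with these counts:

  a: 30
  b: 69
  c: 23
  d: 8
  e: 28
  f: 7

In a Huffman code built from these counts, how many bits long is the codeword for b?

Repeatedly merge the two smallest:
f(7) + d(8) → 15
15 + c(23) → 38
e(28) + a(30) → 58
38 + 58 → 96
b(69) + 96 → 165
b sits one level below the root: a 1-bit codeword.

1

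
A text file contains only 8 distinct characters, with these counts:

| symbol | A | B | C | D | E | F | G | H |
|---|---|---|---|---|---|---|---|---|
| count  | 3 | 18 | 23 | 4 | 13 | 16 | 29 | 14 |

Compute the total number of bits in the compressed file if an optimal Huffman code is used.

Build the Huffman tree bottom-up:
combine A(3), D(4) → 7
combine 7, E(13) → 20
combine H(14), F(16) → 30
combine B(18), 20 → 38
combine C(23), G(29) → 52
combine 30, 38 → 68
combine 52, 68 → 120
The encoded length is the sum of every internal node's weight: 7 + 20 + 30 + 38 + 52 + 68 + 120 = 335 bits.

335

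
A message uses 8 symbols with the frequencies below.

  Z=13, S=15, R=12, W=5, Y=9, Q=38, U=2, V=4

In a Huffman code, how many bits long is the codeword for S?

Repeatedly merge the two smallest:
combine U(2), V(4) → 6
combine W(5), 6 → 11
combine Y(9), 11 → 20
combine R(12), Z(13) → 25
combine S(15), 20 → 35
combine 25, 35 → 60
combine Q(38), 60 → 98
S sits 3 levels below the root, so its codeword is 3 bits.

3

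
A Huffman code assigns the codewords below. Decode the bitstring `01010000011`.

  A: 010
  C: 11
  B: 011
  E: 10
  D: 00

Read left to right; each codeword is recognised as soon as it completes (prefix code):
  010→A | 10→E | 00→D | 00→D | 11→C
Decoded message: AEDDC

AEDDC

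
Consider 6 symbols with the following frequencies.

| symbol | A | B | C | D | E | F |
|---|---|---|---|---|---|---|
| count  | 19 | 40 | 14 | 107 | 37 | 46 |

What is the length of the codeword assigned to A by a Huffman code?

4

Build the tree from the bottom:
combine C(14), A(19) → 33
combine 33, E(37) → 70
combine B(40), F(46) → 86
combine 70, 86 → 156
combine D(107), 156 → 263
A's leaf is at depth 4, giving a 4-bit codeword.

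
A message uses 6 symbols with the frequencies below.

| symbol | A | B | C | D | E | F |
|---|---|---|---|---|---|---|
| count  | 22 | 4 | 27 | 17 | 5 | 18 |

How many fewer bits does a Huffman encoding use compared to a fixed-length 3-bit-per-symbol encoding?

58

Fixed-length: 3 bits × 93 symbols = 279 bits.
Huffman merges:
combine B(4), E(5) → 9
combine 9, D(17) → 26
combine F(18), A(22) → 40
combine 26, C(27) → 53
combine 40, 53 → 93
Huffman total = 9 + 26 + 40 + 53 + 93 = 221 bits.
Saving = 279 − 221 = 58 bits.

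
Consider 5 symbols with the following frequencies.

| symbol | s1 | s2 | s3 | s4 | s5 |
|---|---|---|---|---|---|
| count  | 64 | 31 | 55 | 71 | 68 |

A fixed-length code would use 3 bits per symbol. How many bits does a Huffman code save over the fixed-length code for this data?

203

Fixed-length: 3 bits × 289 symbols = 867 bits.
Huffman merges:
merge s2(31) and s3(55): 86
merge s1(64) and s5(68): 132
merge s4(71) and 86: 157
merge 132 and 157: 289
Huffman total = 86 + 132 + 157 + 289 = 664 bits.
Saving = 867 − 664 = 203 bits.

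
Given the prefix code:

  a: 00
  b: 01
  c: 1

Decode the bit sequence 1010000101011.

cbaacbbc

Read left to right; each codeword is recognised as soon as it completes (prefix code):
  1→c | 01→b | 00→a | 00→a | 1→c | 01→b | 01→b | 1→c
Decoded message: cbaacbbc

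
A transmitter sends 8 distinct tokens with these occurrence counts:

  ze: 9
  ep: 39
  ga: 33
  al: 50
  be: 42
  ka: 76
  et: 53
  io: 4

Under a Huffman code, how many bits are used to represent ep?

Huffman merges, smallest pair first:
merge io(4) and ze(9): 13
merge 13 and ga(33): 46
merge ep(39) and be(42): 81
merge 46 and al(50): 96
merge et(53) and ka(76): 129
merge 81 and 96: 177
merge 129 and 177: 306
The subtree containing ep is merged 3 times, so code length = 3.

3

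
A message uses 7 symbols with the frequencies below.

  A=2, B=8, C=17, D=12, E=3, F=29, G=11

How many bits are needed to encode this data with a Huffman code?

Merge the two smallest weights repeatedly:
A(2) + E(3) → 5
5 + B(8) → 13
G(11) + D(12) → 23
13 + C(17) → 30
23 + F(29) → 52
30 + 52 → 82
Total encoded bits = sum of merged weights = 5 + 13 + 23 + 30 + 52 + 82 = 205.

205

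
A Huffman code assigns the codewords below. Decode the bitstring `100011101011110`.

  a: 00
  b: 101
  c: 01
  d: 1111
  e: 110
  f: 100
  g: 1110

Read left to right; each codeword is recognised as soon as it completes (prefix code):
  100→f | 01→c | 110→e | 101→b | 1110→g
Decoded message: fcebg

fcebg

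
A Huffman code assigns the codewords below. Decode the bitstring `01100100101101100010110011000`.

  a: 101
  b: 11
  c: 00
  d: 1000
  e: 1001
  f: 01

fecaadaed

Read left to right; each codeword is recognised as soon as it completes (prefix code):
  01→f | 1001→e | 00→c | 101→a | 101→a | 1000→d | 101→a | 1001→e | 1000→d
Decoded message: fecaadaed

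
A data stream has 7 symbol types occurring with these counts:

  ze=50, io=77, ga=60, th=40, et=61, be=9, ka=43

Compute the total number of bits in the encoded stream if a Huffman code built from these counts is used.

Greedily combine the two least-frequent nodes:
merge be(9) and th(40): 49
merge ka(43) and 49: 92
merge ze(50) and ga(60): 110
merge et(61) and io(77): 138
merge 92 and 110: 202
merge 138 and 202: 340
The encoded length is the sum of every internal node's weight: 49 + 92 + 110 + 138 + 202 + 340 = 931 bits.

931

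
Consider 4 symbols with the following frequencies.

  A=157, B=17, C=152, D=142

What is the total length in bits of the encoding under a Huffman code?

936

Merge the two smallest weights repeatedly:
merge B(17) and D(142): 159
merge C(152) and A(157): 309
merge 159 and 309: 468
Each symbol's bit-cost is frequency × depth; summing gives 936 bits (equivalently 159 + 309 + 468).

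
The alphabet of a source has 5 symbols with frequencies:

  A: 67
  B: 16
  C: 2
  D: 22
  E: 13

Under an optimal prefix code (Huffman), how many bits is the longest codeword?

Merge the two lowest-weight nodes at each step:
C(2) + E(13) → 15
15 + B(16) → 31
D(22) + 31 → 53
53 + A(67) → 120
The first pair merged (C, E) ends up deepest, at depth 4.

4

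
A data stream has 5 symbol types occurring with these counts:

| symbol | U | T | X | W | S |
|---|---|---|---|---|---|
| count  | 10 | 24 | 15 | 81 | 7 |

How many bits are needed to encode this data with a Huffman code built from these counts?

Merge the two smallest weights repeatedly:
merge S(7) and U(10): 17
merge X(15) and 17: 32
merge T(24) and 32: 56
merge 56 and W(81): 137
Each symbol's bit-cost is frequency × depth; summing gives 242 bits (equivalently 17 + 32 + 56 + 137).

242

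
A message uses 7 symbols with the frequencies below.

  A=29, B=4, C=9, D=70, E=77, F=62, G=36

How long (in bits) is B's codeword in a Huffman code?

Build the tree from the bottom:
merge B(4) and C(9): 13
merge 13 and A(29): 42
merge G(36) and 42: 78
merge F(62) and D(70): 132
merge E(77) and 78: 155
merge 132 and 155: 287
B sits 5 levels below the root, so its codeword is 5 bits.

5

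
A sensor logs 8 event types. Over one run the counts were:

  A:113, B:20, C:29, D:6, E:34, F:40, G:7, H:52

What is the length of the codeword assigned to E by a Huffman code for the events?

3

Repeatedly merge the two smallest:
merge D(6) and G(7): 13
merge 13 and B(20): 33
merge C(29) and 33: 62
merge E(34) and F(40): 74
merge H(52) and 62: 114
merge 74 and A(113): 187
merge 114 and 187: 301
E sits 3 levels below the root, so its codeword is 3 bits.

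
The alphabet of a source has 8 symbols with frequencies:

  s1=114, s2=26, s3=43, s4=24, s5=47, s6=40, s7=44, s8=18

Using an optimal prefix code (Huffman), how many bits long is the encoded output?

Merge the two smallest weights repeatedly:
combine s8(18), s4(24) → 42
combine s2(26), s6(40) → 66
combine 42, s3(43) → 85
combine s7(44), s5(47) → 91
combine 66, 85 → 151
combine 91, s1(114) → 205
combine 151, 205 → 356
The encoded length is the sum of every internal node's weight: 42 + 66 + 85 + 91 + 151 + 205 + 356 = 996 bits.

996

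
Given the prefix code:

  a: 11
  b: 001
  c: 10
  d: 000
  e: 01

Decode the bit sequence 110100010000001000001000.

aedcdbdbd

Read left to right; each codeword is recognised as soon as it completes (prefix code):
  11→a | 01→e | 000→d | 10→c | 000→d | 001→b | 000→d | 001→b | 000→d
Decoded message: aedcdbdbd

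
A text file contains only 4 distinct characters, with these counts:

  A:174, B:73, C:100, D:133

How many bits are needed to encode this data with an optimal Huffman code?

Build the Huffman tree bottom-up:
B(73) + C(100) → 173
D(133) + 173 → 306
A(174) + 306 → 480
The encoded length is the sum of every internal node's weight: 173 + 306 + 480 = 959 bits.

959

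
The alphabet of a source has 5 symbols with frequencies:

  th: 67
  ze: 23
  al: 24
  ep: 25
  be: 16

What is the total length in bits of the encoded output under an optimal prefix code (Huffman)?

331

Merge the two smallest weights repeatedly:
combine be(16), ze(23) → 39
combine al(24), ep(25) → 49
combine 39, 49 → 88
combine th(67), 88 → 155
The encoded length is the sum of every internal node's weight: 39 + 49 + 88 + 155 = 331 bits.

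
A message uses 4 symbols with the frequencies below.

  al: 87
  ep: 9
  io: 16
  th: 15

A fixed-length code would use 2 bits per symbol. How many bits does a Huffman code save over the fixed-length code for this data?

Fixed-length: 2 bits × 127 symbols = 254 bits.
Huffman merges:
combine ep(9), th(15) → 24
combine io(16), 24 → 40
combine 40, al(87) → 127
Huffman total = 24 + 40 + 127 = 191 bits.
Saving = 254 − 191 = 63 bits.

63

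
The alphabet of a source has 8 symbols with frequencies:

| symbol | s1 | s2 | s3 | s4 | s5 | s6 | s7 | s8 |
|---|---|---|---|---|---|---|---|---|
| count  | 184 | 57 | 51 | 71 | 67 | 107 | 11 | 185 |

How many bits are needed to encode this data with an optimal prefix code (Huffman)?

Build the Huffman tree bottom-up:
s7(11) + s3(51) → 62
s2(57) + 62 → 119
s5(67) + s4(71) → 138
s6(107) + 119 → 226
138 + s1(184) → 322
s8(185) + 226 → 411
322 + 411 → 733
Each symbol's bit-cost is frequency × depth; summing gives 2011 bits (equivalently 62 + 119 + 138 + 226 + 322 + 411 + 733).

2011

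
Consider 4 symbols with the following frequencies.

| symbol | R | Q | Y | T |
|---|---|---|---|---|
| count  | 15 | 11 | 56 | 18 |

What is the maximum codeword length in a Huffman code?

3

Merge the two lowest-weight nodes at each step:
merge Q(11) and R(15): 26
merge T(18) and 26: 44
merge 44 and Y(56): 100
The rarest symbols sit at the bottom; the longest codeword is 3 bits.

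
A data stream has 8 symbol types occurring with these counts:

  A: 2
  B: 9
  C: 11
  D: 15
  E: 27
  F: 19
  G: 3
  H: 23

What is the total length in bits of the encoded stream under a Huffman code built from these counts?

296

Merge the two smallest weights repeatedly:
A(2) + G(3) → 5
5 + B(9) → 14
C(11) + 14 → 25
D(15) + F(19) → 34
H(23) + 25 → 48
E(27) + 34 → 61
48 + 61 → 109
Total encoded bits = sum of merged weights = 5 + 14 + 25 + 34 + 48 + 61 + 109 = 296.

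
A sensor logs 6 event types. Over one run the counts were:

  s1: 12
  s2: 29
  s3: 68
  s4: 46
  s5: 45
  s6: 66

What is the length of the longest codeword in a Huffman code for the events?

Merge the two lowest-weight nodes at each step:
s1(12) + s2(29) → 41
41 + s5(45) → 86
s4(46) + s6(66) → 112
s3(68) + 86 → 154
112 + 154 → 266
The first pair merged (s1, s2) ends up deepest, at depth 4.

4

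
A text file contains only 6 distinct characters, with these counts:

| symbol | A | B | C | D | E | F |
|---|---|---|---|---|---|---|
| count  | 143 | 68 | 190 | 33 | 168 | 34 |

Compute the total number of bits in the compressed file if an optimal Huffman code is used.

1474

Merge the two smallest weights repeatedly:
merge D(33) and F(34): 67
merge 67 and B(68): 135
merge 135 and A(143): 278
merge E(168) and C(190): 358
merge 278 and 358: 636
Each symbol's bit-cost is frequency × depth; summing gives 1474 bits (equivalently 67 + 135 + 278 + 358 + 636).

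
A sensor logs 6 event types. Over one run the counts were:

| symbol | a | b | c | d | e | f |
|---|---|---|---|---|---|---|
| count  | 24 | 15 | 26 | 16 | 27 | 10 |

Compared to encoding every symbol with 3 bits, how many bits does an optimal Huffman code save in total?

Fixed-length: 3 bits × 118 symbols = 354 bits.
Huffman merges:
f(10) + b(15) → 25
d(16) + a(24) → 40
25 + c(26) → 51
e(27) + 40 → 67
51 + 67 → 118
Huffman total = 25 + 40 + 51 + 67 + 118 = 301 bits.
Saving = 354 − 301 = 53 bits.

53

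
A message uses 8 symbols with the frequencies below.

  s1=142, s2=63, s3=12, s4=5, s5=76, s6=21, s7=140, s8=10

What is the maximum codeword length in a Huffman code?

Merge the two lowest-weight nodes at each step:
combine s4(5), s8(10) → 15
combine s3(12), 15 → 27
combine s6(21), 27 → 48
combine 48, s2(63) → 111
combine s5(76), 111 → 187
combine s7(140), s1(142) → 282
combine 187, 282 → 469
The first pair merged (s4, s8) ends up deepest, at depth 6.

6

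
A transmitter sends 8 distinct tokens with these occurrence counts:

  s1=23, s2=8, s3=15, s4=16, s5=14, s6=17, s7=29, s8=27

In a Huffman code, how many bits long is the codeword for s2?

Build the tree from the bottom:
s2(8) + s5(14) → 22
s3(15) + s4(16) → 31
s6(17) + 22 → 39
s1(23) + s8(27) → 50
s7(29) + 31 → 60
39 + 50 → 89
60 + 89 → 149
The subtree containing s2 is merged 4 times, so code length = 4.

4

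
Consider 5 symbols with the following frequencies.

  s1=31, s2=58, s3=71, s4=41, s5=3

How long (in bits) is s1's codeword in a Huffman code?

Build the tree from the bottom:
merge s5(3) and s1(31): 34
merge 34 and s4(41): 75
merge s2(58) and s3(71): 129
merge 75 and 129: 204
s1 sits 3 levels below the root, so its codeword is 3 bits.

3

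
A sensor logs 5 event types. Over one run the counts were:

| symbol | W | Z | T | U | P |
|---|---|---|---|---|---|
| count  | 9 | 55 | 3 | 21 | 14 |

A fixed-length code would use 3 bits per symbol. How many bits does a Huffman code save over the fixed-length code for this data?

119

Fixed-length: 3 bits × 102 symbols = 306 bits.
Huffman merges:
merge T(3) and W(9): 12
merge 12 and P(14): 26
merge U(21) and 26: 47
merge 47 and Z(55): 102
Huffman total = 12 + 26 + 47 + 102 = 187 bits.
Saving = 306 − 187 = 119 bits.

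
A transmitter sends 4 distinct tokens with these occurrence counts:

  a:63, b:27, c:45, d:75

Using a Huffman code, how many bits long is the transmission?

417

Build the Huffman tree bottom-up:
b(27) + c(45) → 72
a(63) + 72 → 135
d(75) + 135 → 210
Total encoded bits = sum of merged weights = 72 + 135 + 210 = 417.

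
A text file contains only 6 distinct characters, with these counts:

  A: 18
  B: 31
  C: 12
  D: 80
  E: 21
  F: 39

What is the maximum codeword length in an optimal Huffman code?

4

Merge the two lowest-weight nodes at each step:
merge C(12) and A(18): 30
merge E(21) and 30: 51
merge B(31) and F(39): 70
merge 51 and 70: 121
merge D(80) and 121: 201
The rarest symbols sit at the bottom; the longest codeword is 4 bits.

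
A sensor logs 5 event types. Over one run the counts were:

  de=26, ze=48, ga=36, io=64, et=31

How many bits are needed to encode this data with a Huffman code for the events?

467

Greedily combine the two least-frequent nodes:
merge de(26) and et(31): 57
merge ga(36) and ze(48): 84
merge 57 and io(64): 121
merge 84 and 121: 205
Total encoded bits = sum of merged weights = 57 + 84 + 121 + 205 = 467.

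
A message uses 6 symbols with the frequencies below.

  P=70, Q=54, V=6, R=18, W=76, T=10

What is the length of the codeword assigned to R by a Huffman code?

Repeatedly merge the two smallest:
V(6) + T(10) → 16
16 + R(18) → 34
34 + Q(54) → 88
P(70) + W(76) → 146
88 + 146 → 234
R sits 3 levels below the root, so its codeword is 3 bits.

3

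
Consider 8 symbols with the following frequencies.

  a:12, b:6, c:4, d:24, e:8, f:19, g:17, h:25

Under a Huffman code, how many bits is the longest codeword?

5

Merge the two lowest-weight nodes at each step:
merge c(4) and b(6): 10
merge e(8) and 10: 18
merge a(12) and g(17): 29
merge 18 and f(19): 37
merge d(24) and h(25): 49
merge 29 and 37: 66
merge 49 and 66: 115
The rarest symbols sit at the bottom; the longest codeword is 5 bits.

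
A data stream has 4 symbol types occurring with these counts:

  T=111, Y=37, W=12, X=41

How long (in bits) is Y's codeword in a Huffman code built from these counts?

3

Build the tree from the bottom:
merge W(12) and Y(37): 49
merge X(41) and 49: 90
merge 90 and T(111): 201
The subtree containing Y is merged 3 times, so code length = 3.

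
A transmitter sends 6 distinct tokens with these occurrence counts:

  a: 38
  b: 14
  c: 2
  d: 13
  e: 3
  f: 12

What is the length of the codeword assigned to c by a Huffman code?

Build the tree from the bottom:
c(2) + e(3) → 5
5 + f(12) → 17
d(13) + b(14) → 27
17 + 27 → 44
a(38) + 44 → 82
c's leaf is at depth 4, giving a 4-bit codeword.

4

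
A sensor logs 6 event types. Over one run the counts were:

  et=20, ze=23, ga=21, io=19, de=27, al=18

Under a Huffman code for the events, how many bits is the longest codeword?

Merge the two lowest-weight nodes at each step:
al(18) + io(19) → 37
et(20) + ga(21) → 41
ze(23) + de(27) → 50
37 + 41 → 78
50 + 78 → 128
The rarest symbols sit at the bottom; the longest codeword is 3 bits.

3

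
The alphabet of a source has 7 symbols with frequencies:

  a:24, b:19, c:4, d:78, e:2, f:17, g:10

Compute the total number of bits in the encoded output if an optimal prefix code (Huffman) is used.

Merge the two smallest weights repeatedly:
combine e(2), c(4) → 6
combine 6, g(10) → 16
combine 16, f(17) → 33
combine b(19), a(24) → 43
combine 33, 43 → 76
combine 76, d(78) → 154
The encoded length is the sum of every internal node's weight: 6 + 16 + 33 + 43 + 76 + 154 = 328 bits.

328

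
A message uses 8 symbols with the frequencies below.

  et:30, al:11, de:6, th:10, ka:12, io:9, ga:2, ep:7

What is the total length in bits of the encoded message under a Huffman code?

239

Greedily combine the two least-frequent nodes:
ga(2) + de(6) → 8
ep(7) + 8 → 15
io(9) + th(10) → 19
al(11) + ka(12) → 23
15 + 19 → 34
23 + et(30) → 53
34 + 53 → 87
The encoded length is the sum of every internal node's weight: 8 + 15 + 19 + 23 + 34 + 53 + 87 = 239 bits.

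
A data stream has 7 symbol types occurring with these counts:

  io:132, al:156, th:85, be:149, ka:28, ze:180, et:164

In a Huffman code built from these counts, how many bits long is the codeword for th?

Repeatedly merge the two smallest:
merge ka(28) and th(85): 113
merge 113 and io(132): 245
merge be(149) and al(156): 305
merge et(164) and ze(180): 344
merge 245 and 305: 550
merge 344 and 550: 894
The subtree containing th is merged 4 times, so code length = 4.

4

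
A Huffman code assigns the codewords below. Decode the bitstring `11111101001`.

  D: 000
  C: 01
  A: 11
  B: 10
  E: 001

Read left to right; each codeword is recognised as soon as it completes (prefix code):
  11→A | 11→A | 11→A | 01→C | 001→E
Decoded message: AAACE

AAACE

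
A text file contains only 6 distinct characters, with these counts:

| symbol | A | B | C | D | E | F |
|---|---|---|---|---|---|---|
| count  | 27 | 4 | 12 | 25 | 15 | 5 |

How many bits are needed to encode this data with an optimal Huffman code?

206

Greedily combine the two least-frequent nodes:
combine B(4), F(5) → 9
combine 9, C(12) → 21
combine E(15), 21 → 36
combine D(25), A(27) → 52
combine 36, 52 → 88
Each symbol's bit-cost is frequency × depth; summing gives 206 bits (equivalently 9 + 21 + 36 + 52 + 88).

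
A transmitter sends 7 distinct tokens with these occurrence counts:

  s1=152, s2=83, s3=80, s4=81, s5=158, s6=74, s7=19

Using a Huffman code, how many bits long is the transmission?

1724

Merge the two smallest weights repeatedly:
merge s7(19) and s6(74): 93
merge s3(80) and s4(81): 161
merge s2(83) and 93: 176
merge s1(152) and s5(158): 310
merge 161 and 176: 337
merge 310 and 337: 647
Total encoded bits = sum of merged weights = 93 + 161 + 176 + 310 + 337 + 647 = 1724.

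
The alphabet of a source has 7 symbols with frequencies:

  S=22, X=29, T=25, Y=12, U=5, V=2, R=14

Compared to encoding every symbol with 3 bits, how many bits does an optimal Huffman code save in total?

50

Fixed-length: 3 bits × 109 symbols = 327 bits.
Huffman merges:
merge V(2) and U(5): 7
merge 7 and Y(12): 19
merge R(14) and 19: 33
merge S(22) and T(25): 47
merge X(29) and 33: 62
merge 47 and 62: 109
Huffman total = 7 + 19 + 33 + 47 + 62 + 109 = 277 bits.
Saving = 327 − 277 = 50 bits.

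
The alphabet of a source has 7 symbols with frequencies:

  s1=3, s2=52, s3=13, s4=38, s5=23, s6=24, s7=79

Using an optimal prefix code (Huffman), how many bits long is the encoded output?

581

Build the Huffman tree bottom-up:
merge s1(3) and s3(13): 16
merge 16 and s5(23): 39
merge s6(24) and s4(38): 62
merge 39 and s2(52): 91
merge 62 and s7(79): 141
merge 91 and 141: 232
Each symbol's bit-cost is frequency × depth; summing gives 581 bits (equivalently 16 + 39 + 62 + 91 + 141 + 232).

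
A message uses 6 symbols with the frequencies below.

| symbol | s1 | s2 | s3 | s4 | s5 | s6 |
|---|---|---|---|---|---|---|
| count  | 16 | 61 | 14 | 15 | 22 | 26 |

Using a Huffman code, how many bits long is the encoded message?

369

Build the Huffman tree bottom-up:
combine s3(14), s4(15) → 29
combine s1(16), s5(22) → 38
combine s6(26), 29 → 55
combine 38, 55 → 93
combine s2(61), 93 → 154
The encoded length is the sum of every internal node's weight: 29 + 38 + 55 + 93 + 154 = 369 bits.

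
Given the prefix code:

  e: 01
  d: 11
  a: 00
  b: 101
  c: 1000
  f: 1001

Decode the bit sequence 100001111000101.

cedcb

Read left to right; each codeword is recognised as soon as it completes (prefix code):
  1000→c | 01→e | 11→d | 1000→c | 101→b
Decoded message: cedcb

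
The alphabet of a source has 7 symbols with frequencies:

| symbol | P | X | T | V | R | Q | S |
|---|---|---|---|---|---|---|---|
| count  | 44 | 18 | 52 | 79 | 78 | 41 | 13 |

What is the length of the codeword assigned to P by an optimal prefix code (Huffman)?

3

Build the tree from the bottom:
combine S(13), X(18) → 31
combine 31, Q(41) → 72
combine P(44), T(52) → 96
combine 72, R(78) → 150
combine V(79), 96 → 175
combine 150, 175 → 325
The subtree containing P is merged 3 times, so code length = 3.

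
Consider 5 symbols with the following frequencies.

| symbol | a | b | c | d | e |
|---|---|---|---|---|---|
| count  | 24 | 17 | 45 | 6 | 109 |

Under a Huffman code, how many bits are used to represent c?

2

Build the tree from the bottom:
merge d(6) and b(17): 23
merge 23 and a(24): 47
merge c(45) and 47: 92
merge 92 and e(109): 201
c's leaf is at depth 2, giving a 2-bit codeword.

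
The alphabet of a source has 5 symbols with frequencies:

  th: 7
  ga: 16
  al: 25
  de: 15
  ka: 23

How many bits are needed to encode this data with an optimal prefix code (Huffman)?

Greedily combine the two least-frequent nodes:
combine th(7), de(15) → 22
combine ga(16), 22 → 38
combine ka(23), al(25) → 48
combine 38, 48 → 86
Total encoded bits = sum of merged weights = 22 + 38 + 48 + 86 = 194.

194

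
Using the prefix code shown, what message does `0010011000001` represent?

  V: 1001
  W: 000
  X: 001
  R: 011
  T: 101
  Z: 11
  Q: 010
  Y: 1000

Read left to right; each codeword is recognised as soon as it completes (prefix code):
  001→X | 001→X | 1000→Y | 001→X
Decoded message: XXYX

XXYX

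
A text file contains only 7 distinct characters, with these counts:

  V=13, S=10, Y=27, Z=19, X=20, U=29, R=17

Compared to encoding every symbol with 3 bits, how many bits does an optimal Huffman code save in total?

33

Fixed-length: 3 bits × 135 symbols = 405 bits.
Huffman merges:
merge S(10) and V(13): 23
merge R(17) and Z(19): 36
merge X(20) and 23: 43
merge Y(27) and U(29): 56
merge 36 and 43: 79
merge 56 and 79: 135
Huffman total = 23 + 36 + 43 + 56 + 79 + 135 = 372 bits.
Saving = 405 − 372 = 33 bits.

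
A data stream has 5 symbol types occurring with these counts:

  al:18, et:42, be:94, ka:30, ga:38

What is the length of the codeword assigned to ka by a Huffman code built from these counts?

3

Build the tree from the bottom:
al(18) + ka(30) → 48
ga(38) + et(42) → 80
48 + 80 → 128
be(94) + 128 → 222
ka sits 3 levels below the root, so its codeword is 3 bits.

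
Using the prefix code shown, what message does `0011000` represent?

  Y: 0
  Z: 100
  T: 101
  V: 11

YYVYYY

Read left to right; each codeword is recognised as soon as it completes (prefix code):
  0→Y | 0→Y | 11→V | 0→Y | 0→Y | 0→Y
Decoded message: YYVYYY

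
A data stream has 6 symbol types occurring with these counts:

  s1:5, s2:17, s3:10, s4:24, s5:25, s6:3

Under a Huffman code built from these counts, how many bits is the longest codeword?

4

Merge the two lowest-weight nodes at each step:
merge s6(3) and s1(5): 8
merge 8 and s3(10): 18
merge s2(17) and 18: 35
merge s4(24) and s5(25): 49
merge 35 and 49: 84
Maximum depth reached is 4.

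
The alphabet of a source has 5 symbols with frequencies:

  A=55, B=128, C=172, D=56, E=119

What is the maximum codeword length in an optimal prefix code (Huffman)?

3

Merge the two lowest-weight nodes at each step:
merge A(55) and D(56): 111
merge 111 and E(119): 230
merge B(128) and C(172): 300
merge 230 and 300: 530
The rarest symbols sit at the bottom; the longest codeword is 3 bits.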